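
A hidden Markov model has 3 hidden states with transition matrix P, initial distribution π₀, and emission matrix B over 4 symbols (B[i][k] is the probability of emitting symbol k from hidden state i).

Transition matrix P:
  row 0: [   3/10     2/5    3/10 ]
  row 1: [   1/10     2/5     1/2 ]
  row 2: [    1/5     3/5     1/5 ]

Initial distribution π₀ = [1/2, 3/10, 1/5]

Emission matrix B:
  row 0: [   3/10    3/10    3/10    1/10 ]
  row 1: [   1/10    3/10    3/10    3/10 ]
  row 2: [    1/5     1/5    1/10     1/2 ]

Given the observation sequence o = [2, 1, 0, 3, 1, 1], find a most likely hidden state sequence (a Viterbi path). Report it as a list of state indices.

t=0: δ = [1.500e-01, 9.000e-02, 2.000e-02]  (obs o_0=2)
t=1: δ = [1.350e-02, 1.800e-02, 9.000e-03]  ψ = [0, 0, 0]  (obs o_1=1)
t=2: δ = [1.215e-03, 7.200e-04, 1.800e-03]  ψ = [0, 1, 1]  (obs o_2=0)
t=3: δ = [3.645e-05, 3.240e-04, 1.823e-04]  ψ = [0, 2, 0]  (obs o_3=3)
t=4: δ = [1.093e-05, 3.888e-05, 3.240e-05]  ψ = [2, 1, 1]  (obs o_4=1)
t=5: δ = [1.944e-06, 5.832e-06, 3.888e-06]  ψ = [2, 2, 1]  (obs o_5=1)
backtrack: best end state = 1; path = [0, 1, 2, 1, 2, 1]

path = [0, 1, 2, 1, 2, 1]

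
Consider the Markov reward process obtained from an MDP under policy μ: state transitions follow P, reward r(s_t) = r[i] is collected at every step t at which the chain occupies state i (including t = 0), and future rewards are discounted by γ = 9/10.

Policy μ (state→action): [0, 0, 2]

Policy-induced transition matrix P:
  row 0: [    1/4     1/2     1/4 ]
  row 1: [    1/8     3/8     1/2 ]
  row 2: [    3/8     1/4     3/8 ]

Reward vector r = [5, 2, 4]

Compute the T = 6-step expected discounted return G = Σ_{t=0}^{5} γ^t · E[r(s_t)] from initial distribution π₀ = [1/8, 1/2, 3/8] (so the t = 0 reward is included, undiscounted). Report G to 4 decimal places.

t=0: π = [0.1250, 0.5000, 0.3750], E[r] = 3.1250, γ^t·E[r] = 3.125000, running G = 3.125000
t=1: π = [0.2344, 0.3438, 0.4219], E[r] = 3.5469, γ^t·E[r] = 3.192188, running G = 6.317188
t=2: π = [0.2598, 0.3516, 0.3887], E[r] = 3.5566, γ^t·E[r] = 2.880879, running G = 9.198066
t=3: π = [0.2546, 0.3589, 0.3865], E[r] = 3.5369, γ^t·E[r] = 2.578375, running G = 11.776441
t=4: π = [0.2534, 0.3585, 0.3880], E[r] = 3.5364, γ^t·E[r] = 2.320237, running G = 14.096678
t=5: π = [0.2537, 0.3582, 0.3881], E[r] = 3.5373, γ^t·E[r] = 2.088761, running G = 16.185439

G = 16.1854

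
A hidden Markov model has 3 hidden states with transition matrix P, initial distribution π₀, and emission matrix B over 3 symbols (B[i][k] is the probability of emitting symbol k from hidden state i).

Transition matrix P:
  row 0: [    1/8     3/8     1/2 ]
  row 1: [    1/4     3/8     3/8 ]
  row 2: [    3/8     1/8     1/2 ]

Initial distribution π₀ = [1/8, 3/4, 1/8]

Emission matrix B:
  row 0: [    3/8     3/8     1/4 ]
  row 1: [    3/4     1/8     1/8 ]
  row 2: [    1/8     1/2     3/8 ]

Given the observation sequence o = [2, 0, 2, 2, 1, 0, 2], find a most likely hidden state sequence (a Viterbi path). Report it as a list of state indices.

path = [1, 1, 2, 2, 2, 0, 2]

t=0: δ = [3.125e-02, 9.375e-02, 4.688e-02]  (obs o_0=2)
t=1: δ = [8.789e-03, 2.637e-02, 4.395e-03]  ψ = [1, 1, 1]  (obs o_1=0)
t=2: δ = [1.648e-03, 1.236e-03, 3.708e-03]  ψ = [1, 1, 1]  (obs o_2=2)
t=3: δ = [3.476e-04, 7.725e-05, 6.952e-04]  ψ = [2, 0, 2]  (obs o_3=2)
t=4: δ = [9.777e-05, 1.629e-05, 1.738e-04]  ψ = [2, 0, 2]  (obs o_4=1)
t=5: δ = [2.444e-05, 2.750e-05, 1.086e-05]  ψ = [2, 0, 2]  (obs o_5=0)
t=6: δ = [1.719e-06, 1.289e-06, 4.583e-06]  ψ = [1, 1, 0]  (obs o_6=2)
backtrack: best end state = 2; path = [1, 1, 2, 2, 2, 0, 2]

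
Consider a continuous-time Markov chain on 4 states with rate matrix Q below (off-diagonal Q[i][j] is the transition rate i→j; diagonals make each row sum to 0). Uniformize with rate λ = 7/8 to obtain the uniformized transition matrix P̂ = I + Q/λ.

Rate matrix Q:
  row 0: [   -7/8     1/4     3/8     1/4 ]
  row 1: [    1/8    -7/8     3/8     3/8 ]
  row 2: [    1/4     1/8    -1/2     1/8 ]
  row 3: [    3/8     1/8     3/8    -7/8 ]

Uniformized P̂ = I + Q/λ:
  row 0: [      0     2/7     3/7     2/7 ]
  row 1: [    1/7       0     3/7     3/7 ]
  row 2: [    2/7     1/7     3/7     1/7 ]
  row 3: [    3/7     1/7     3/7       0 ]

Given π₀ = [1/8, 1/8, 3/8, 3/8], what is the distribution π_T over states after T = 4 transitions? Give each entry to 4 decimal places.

t=0: π = [0.1250, 0.1250, 0.3750, 0.3750]
t=1: π = [0.2857, 0.1429, 0.4286, 0.1429]
t=2: π = [0.2041, 0.1633, 0.4286, 0.2041]
t=3: π = [0.2332, 0.1487, 0.4286, 0.1895]
t=4: π = [0.2249, 0.1549, 0.4286, 0.1916]

π = [0.2249, 0.1549, 0.4286, 0.1916]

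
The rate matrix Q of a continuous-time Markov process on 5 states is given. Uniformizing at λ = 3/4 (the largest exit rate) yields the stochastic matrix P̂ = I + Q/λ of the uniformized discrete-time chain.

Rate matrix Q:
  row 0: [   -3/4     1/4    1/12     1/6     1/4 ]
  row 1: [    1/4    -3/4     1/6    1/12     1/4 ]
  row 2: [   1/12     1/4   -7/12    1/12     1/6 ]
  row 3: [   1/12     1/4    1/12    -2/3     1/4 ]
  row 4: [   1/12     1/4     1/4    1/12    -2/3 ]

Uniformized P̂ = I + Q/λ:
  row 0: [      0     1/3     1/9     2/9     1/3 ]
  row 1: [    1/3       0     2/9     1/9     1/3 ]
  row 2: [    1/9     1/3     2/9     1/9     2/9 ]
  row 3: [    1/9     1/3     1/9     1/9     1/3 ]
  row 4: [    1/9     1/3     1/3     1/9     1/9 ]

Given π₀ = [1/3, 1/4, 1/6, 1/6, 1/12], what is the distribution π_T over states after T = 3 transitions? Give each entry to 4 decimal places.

π = [0.1497, 0.2500, 0.2189, 0.1280, 0.2533]

t=0: π = [0.3333, 0.2500, 0.1667, 0.1667, 0.0833]
t=1: π = [0.1296, 0.2500, 0.1759, 0.1481, 0.2963]
t=2: π = [0.1523, 0.2500, 0.2243, 0.1255, 0.2479]
t=3: π = [0.1497, 0.2500, 0.2189, 0.1280, 0.2533]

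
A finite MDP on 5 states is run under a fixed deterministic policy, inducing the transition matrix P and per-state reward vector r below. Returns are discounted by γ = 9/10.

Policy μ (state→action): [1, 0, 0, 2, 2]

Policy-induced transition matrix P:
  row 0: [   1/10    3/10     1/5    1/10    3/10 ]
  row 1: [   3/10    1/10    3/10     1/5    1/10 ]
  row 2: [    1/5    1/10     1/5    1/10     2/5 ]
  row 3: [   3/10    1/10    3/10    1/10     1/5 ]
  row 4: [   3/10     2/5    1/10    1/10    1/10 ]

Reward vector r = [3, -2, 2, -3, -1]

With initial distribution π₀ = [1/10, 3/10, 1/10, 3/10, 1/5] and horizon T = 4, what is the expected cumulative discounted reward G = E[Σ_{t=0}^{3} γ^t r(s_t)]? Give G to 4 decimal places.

G = -0.7318

t=0: π = [0.1000, 0.3000, 0.1000, 0.3000, 0.2000], E[r] = -1.2000, γ^t·E[r] = -1.200000, running G = -1.200000
t=1: π = [0.2700, 0.1800, 0.2400, 0.1300, 0.1800], E[r] = 0.3600, γ^t·E[r] = 0.324000, running G = -0.876000
t=2: π = [0.2220, 0.2080, 0.2130, 0.1180, 0.2390], E[r] = 0.0830, γ^t·E[r] = 0.067230, running G = -0.808770
t=3: π = [0.2343, 0.2161, 0.2087, 0.1208, 0.2201], E[r] = 0.1056, γ^t·E[r] = 0.076982, running G = -0.731788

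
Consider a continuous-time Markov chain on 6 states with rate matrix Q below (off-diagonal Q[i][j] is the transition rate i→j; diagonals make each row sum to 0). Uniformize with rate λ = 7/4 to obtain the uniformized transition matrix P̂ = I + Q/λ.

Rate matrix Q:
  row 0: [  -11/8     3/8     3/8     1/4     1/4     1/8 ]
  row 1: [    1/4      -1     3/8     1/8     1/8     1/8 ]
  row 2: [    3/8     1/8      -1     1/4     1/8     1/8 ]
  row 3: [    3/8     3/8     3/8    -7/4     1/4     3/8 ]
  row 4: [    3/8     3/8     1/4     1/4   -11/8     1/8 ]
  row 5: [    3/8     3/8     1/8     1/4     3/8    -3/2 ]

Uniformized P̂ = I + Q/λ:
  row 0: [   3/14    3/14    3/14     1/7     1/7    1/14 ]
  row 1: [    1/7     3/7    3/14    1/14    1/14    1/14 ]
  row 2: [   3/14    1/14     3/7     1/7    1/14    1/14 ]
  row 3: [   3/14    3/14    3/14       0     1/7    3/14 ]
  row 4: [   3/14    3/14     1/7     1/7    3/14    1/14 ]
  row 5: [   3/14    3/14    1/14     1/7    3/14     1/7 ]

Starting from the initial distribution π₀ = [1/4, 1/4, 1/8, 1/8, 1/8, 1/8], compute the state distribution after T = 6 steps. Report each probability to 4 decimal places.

t=0: π = [0.2500, 0.2500, 0.1250, 0.1250, 0.1250, 0.1250]
t=1: π = [0.1964, 0.2500, 0.2143, 0.1071, 0.1339, 0.0982]
t=2: π = [0.1964, 0.2372, 0.2366, 0.1097, 0.1263, 0.0938]
t=3: π = [0.1973, 0.2313, 0.2426, 0.1102, 0.1247, 0.0938]
t=4: π = [0.1978, 0.2292, 0.2440, 0.1106, 0.1246, 0.0939]
t=5: π = [0.1979, 0.2285, 0.2443, 0.1107, 0.1247, 0.0939]
t=6: π = [0.1980, 0.2284, 0.2443, 0.1107, 0.1247, 0.0940]

π = [0.1980, 0.2284, 0.2443, 0.1107, 0.1247, 0.0940]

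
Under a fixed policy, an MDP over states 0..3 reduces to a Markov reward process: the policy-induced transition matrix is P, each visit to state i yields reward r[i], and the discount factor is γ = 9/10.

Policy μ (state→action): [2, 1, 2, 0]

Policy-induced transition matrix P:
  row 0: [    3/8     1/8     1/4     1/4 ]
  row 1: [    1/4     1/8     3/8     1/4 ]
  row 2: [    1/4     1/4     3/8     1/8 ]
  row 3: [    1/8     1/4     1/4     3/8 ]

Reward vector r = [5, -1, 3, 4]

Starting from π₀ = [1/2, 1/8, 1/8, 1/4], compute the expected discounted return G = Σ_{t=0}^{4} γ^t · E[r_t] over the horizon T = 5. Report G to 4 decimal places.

t=0: π = [0.5000, 0.1250, 0.1250, 0.2500], E[r] = 3.7500, γ^t·E[r] = 3.750000, running G = 3.750000
t=1: π = [0.2813, 0.1719, 0.2813, 0.2656], E[r] = 3.1406, γ^t·E[r] = 2.826563, running G = 6.576563
t=2: π = [0.2520, 0.1934, 0.3066, 0.2480], E[r] = 2.9785, γ^t·E[r] = 2.412598, running G = 8.989160
t=3: π = [0.2505, 0.1943, 0.3125, 0.2427], E[r] = 2.9663, γ^t·E[r] = 2.162439, running G = 11.151599
t=4: π = [0.2510, 0.1944, 0.3134, 0.2413], E[r] = 2.9656, γ^t·E[r] = 1.945755, running G = 13.097354

G = 13.0974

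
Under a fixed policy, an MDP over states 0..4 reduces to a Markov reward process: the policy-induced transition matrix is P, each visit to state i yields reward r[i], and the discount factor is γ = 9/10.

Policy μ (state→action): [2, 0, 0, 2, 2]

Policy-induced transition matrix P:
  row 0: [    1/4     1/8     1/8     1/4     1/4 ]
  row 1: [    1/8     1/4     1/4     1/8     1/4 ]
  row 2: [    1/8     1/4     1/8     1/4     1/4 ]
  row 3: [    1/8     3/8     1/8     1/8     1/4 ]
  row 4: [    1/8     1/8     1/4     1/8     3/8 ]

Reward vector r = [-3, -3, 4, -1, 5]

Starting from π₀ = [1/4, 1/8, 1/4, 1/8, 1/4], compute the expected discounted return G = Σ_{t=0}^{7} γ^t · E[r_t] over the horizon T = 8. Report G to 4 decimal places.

G = 5.2708

t=0: π = [0.2500, 0.1250, 0.2500, 0.1250, 0.2500], E[r] = 1.0000, γ^t·E[r] = 1.000000, running G = 1.000000
t=1: π = [0.1563, 0.2031, 0.1719, 0.1875, 0.2813], E[r] = 0.8281, γ^t·E[r] = 0.745313, running G = 1.745313
t=2: π = [0.1445, 0.2188, 0.1855, 0.1660, 0.2852], E[r] = 0.9121, γ^t·E[r] = 0.738809, running G = 2.484121
t=3: π = [0.1431, 0.2170, 0.1880, 0.1663, 0.2856], E[r] = 0.9336, γ^t·E[r] = 0.680590, running G = 3.164711
t=4: π = [0.1429, 0.2172, 0.1878, 0.1664, 0.2857], E[r] = 0.9333, γ^t·E[r] = 0.612311, running G = 3.777022
t=5: π = [0.1429, 0.2172, 0.1879, 0.1663, 0.2857], E[r] = 0.9334, γ^t·E[r] = 0.551176, running G = 4.328198
t=6: π = [0.1429, 0.2172, 0.1879, 0.1663, 0.2857], E[r] = 0.9335, γ^t·E[r] = 0.496081, running G = 4.824279
t=7: π = [0.1429, 0.2172, 0.1879, 0.1663, 0.2857], E[r] = 0.9335, γ^t·E[r] = 0.446473, running G = 5.270752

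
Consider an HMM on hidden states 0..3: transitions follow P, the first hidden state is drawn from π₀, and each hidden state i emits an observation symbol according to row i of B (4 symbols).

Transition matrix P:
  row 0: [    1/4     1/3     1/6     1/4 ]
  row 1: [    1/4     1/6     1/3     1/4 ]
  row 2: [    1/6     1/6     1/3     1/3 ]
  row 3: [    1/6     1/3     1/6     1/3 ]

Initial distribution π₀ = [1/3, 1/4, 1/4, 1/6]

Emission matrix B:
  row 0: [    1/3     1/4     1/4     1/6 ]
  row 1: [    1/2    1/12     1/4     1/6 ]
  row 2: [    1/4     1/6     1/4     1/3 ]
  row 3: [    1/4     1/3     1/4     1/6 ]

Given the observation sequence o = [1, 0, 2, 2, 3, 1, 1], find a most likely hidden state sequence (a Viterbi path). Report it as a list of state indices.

path = [0, 1, 2, 2, 2, 3, 3]

t=0: δ = [8.333e-02, 2.083e-02, 4.167e-02, 5.556e-02]  (obs o_0=1)
t=1: δ = [6.944e-03, 1.389e-02, 3.472e-03, 5.208e-03]  ψ = [0, 0, 0, 0]  (obs o_1=0)
t=2: δ = [8.681e-04, 5.787e-04, 1.157e-03, 8.681e-04]  ψ = [1, 0, 1, 1]  (obs o_2=2)
t=3: δ = [5.425e-05, 7.234e-05, 9.645e-05, 9.645e-05]  ψ = [0, 0, 2, 2]  (obs o_3=2)
t=4: δ = [3.014e-06, 5.358e-06, 1.072e-05, 5.358e-06]  ψ = [1, 3, 2, 2]  (obs o_4=3)
t=5: δ = [4.465e-07, 1.488e-07, 5.954e-07, 1.191e-06]  ψ = [2, 2, 2, 2]  (obs o_5=1)
t=6: δ = [4.961e-08, 3.308e-08, 3.308e-08, 1.323e-07]  ψ = [3, 3, 2, 3]  (obs o_6=1)
backtrack: best end state = 3; path = [0, 1, 2, 2, 2, 3, 3]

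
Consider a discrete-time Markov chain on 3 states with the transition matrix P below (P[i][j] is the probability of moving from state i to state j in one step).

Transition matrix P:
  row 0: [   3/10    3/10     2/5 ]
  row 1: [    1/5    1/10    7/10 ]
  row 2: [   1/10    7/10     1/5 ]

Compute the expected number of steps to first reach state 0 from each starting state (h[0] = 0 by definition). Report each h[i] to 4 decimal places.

First-step conditioning: h[0] = 0; for i ≠ 0, h[i] = 1 + Σ_k P[i][k]·h[k].
  h[1] = 1 + 1/10·h[1] + 7/10·h[2]
  h[2] = 1 + 7/10·h[1] + 1/5·h[2]
Solving the 2×2 linear system over states ≠ 0 gives exactly h = [0, 150/23, 160/23] (h[0] = 0 is the target).

h = [0.0000, 6.5217, 6.9565]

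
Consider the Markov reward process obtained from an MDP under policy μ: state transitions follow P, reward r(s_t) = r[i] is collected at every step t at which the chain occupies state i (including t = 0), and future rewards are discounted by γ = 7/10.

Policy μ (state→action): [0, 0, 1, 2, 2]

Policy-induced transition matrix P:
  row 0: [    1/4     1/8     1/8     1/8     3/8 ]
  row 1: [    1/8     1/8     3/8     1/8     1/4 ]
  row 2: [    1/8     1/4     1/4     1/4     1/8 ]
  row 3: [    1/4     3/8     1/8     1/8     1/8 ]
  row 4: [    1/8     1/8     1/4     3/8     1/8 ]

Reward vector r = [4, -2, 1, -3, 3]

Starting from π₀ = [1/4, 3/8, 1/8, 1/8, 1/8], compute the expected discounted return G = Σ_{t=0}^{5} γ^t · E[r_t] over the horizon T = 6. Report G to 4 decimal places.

G = 1.4919

t=0: π = [0.2500, 0.3750, 0.1250, 0.1250, 0.1250], E[r] = 0.3750, γ^t·E[r] = 0.375000, running G = 0.375000
t=1: π = [0.1719, 0.1719, 0.2500, 0.1719, 0.2344], E[r] = 0.7813, γ^t·E[r] = 0.546875, running G = 0.921875
t=2: π = [0.1680, 0.1992, 0.2285, 0.2148, 0.1895], E[r] = 0.4258, γ^t·E[r] = 0.208633, running G = 1.130508
t=3: π = [0.1729, 0.2073, 0.2271, 0.2009, 0.1919], E[r] = 0.4768, γ^t·E[r] = 0.163545, running G = 1.294052
t=4: π = [0.1717, 0.2036, 0.2292, 0.2014, 0.1941], E[r] = 0.4872, γ^t·E[r] = 0.116965, running G = 1.411018
t=5: π = [0.1716, 0.2040, 0.2288, 0.2022, 0.1934], E[r] = 0.4810, γ^t·E[r] = 0.080840, running G = 1.491858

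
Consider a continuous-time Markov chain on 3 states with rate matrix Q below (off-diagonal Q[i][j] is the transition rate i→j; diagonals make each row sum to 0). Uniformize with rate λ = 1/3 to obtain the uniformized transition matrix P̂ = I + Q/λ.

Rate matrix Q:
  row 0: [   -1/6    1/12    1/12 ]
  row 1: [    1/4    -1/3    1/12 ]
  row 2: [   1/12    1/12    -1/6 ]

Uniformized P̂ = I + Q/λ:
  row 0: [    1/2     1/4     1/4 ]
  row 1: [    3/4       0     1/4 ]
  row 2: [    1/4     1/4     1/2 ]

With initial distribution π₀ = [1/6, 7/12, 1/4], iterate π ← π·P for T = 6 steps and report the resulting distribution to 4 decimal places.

t=0: π = [0.1667, 0.5833, 0.2500]
t=1: π = [0.5833, 0.1042, 0.3125]
t=2: π = [0.4479, 0.2240, 0.3281]
t=3: π = [0.4740, 0.1940, 0.3320]
t=4: π = [0.4655, 0.2015, 0.3330]
t=5: π = [0.4671, 0.1996, 0.3333]
t=6: π = [0.4666, 0.2001, 0.3333]

π = [0.4666, 0.2001, 0.3333]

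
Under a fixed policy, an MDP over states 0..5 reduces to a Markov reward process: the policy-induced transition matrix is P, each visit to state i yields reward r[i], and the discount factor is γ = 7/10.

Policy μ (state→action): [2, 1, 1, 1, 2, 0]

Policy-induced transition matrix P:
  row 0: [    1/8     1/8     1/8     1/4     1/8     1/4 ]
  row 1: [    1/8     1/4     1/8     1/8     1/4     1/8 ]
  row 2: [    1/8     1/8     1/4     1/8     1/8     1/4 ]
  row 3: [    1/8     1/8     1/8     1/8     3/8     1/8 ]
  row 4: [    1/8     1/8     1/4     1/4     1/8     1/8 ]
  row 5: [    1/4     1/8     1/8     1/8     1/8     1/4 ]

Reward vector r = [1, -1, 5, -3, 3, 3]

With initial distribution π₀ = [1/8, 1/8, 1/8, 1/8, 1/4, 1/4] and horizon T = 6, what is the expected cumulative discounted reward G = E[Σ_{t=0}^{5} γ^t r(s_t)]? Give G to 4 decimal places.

t=0: π = [0.1250, 0.1250, 0.1250, 0.1250, 0.2500, 0.2500], E[r] = 1.7500, γ^t·E[r] = 1.750000, running G = 1.750000
t=1: π = [0.1563, 0.1406, 0.1719, 0.1719, 0.1719, 0.1875], E[r] = 1.4375, γ^t·E[r] = 1.006250, running G = 2.756250
t=2: π = [0.1484, 0.1426, 0.1680, 0.1660, 0.1855, 0.1895], E[r] = 1.4727, γ^t·E[r] = 0.721602, running G = 3.477852
t=3: π = [0.1487, 0.1428, 0.1692, 0.1667, 0.1843, 0.1882], E[r] = 1.4692, γ^t·E[r] = 0.503949, running G = 3.981800
t=4: π = [0.1485, 0.1429, 0.1692, 0.1666, 0.1845, 0.1883], E[r] = 1.4702, γ^t·E[r] = 0.352984, running G = 4.334784
t=5: π = [0.1485, 0.1429, 0.1692, 0.1666, 0.1845, 0.1882], E[r] = 1.4701, γ^t·E[r] = 0.247086, running G = 4.581870

G = 4.5819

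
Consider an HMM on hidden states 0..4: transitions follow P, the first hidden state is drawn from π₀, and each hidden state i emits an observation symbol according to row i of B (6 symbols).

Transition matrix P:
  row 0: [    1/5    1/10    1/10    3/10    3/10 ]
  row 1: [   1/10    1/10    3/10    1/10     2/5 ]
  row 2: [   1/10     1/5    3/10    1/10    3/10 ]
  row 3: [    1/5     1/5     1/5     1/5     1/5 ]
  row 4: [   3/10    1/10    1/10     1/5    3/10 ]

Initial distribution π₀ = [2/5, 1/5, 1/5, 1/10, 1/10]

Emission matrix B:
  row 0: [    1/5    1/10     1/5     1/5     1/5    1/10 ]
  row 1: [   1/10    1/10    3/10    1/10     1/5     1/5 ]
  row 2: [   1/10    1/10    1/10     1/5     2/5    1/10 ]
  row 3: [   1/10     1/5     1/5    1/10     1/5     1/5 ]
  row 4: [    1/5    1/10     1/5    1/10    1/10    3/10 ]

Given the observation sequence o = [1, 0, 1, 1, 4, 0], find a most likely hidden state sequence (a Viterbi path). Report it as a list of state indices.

path = [0, 4, 0, 3, 2, 4]

t=0: δ = [4.000e-02, 2.000e-02, 2.000e-02, 2.000e-02, 1.000e-02]  (obs o_0=1)
t=1: δ = [1.600e-03, 4.000e-04, 6.000e-04, 1.200e-03, 2.400e-03]  ψ = [0, 0, 1, 0, 0]  (obs o_1=0)
t=2: δ = [7.200e-05, 2.400e-05, 2.400e-05, 9.600e-05, 7.200e-05]  ψ = [4, 3, 3, 0, 4]  (obs o_2=1)
t=3: δ = [2.160e-06, 1.920e-06, 1.920e-06, 4.320e-06, 2.160e-06]  ψ = [4, 3, 3, 0, 0]  (obs o_3=1)
t=4: δ = [1.728e-07, 1.728e-07, 3.456e-07, 1.728e-07, 8.640e-08]  ψ = [3, 3, 3, 3, 3]  (obs o_4=4)
t=5: δ = [6.912e-09, 6.912e-09, 1.037e-08, 5.184e-09, 2.074e-08]  ψ = [0, 2, 2, 0, 2]  (obs o_5=0)
backtrack: best end state = 4; path = [0, 4, 0, 3, 2, 4]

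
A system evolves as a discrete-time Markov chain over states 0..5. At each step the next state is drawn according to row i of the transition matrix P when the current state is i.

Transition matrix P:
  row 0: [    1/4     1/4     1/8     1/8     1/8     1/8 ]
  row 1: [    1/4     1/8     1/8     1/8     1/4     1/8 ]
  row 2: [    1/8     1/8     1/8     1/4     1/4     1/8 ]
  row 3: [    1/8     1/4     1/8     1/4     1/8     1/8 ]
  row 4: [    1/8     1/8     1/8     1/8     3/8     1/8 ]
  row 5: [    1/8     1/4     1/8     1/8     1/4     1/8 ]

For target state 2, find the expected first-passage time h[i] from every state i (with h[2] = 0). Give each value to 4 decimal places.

First-step conditioning: h[2] = 0; for i ≠ 2, h[i] = 1 + Σ_k P[i][k]·h[k].
  h[0] = 1 + 1/4·h[0] + 1/4·h[1] + 1/8·h[3] + 1/8·h[4] + 1/8·h[5]
  h[1] = 1 + 1/4·h[0] + 1/8·h[1] + 1/8·h[3] + 1/4·h[4] + 1/8·h[5]
  h[3] = 1 + 1/8·h[0] + 1/4·h[1] + 1/4·h[3] + 1/8·h[4] + 1/8·h[5]
  h[4] = 1 + 1/8·h[0] + 1/8·h[1] + 1/8·h[3] + 3/8·h[4] + 1/8·h[5]
  h[5] = 1 + 1/8·h[0] + 1/4·h[1] + 1/8·h[3] + 1/4·h[4] + 1/8·h[5]
Solving the 5×5 linear system over states ≠ 2 gives exactly h = [8, 8, 0, 8, 8, 8] (h[2] = 0 is the target).

h = [8.0000, 8.0000, 0.0000, 8.0000, 8.0000, 8.0000]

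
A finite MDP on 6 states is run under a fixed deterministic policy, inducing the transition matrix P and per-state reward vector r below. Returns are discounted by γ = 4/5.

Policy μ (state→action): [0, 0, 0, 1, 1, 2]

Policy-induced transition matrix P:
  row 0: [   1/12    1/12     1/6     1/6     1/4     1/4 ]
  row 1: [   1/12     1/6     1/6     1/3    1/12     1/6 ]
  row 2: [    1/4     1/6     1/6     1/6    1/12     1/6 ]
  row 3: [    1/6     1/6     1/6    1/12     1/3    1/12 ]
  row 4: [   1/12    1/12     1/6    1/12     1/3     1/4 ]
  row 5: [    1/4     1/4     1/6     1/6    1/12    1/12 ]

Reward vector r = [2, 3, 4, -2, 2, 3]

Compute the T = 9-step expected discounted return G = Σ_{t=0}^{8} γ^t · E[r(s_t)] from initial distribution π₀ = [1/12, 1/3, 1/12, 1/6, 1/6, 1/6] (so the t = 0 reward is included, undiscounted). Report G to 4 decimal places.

t=0: π = [0.0833, 0.3333, 0.0833, 0.1667, 0.1667, 0.1667], E[r] = 2.0000, γ^t·E[r] = 2.000000, running G = 2.000000
t=1: π = [0.1389, 0.1597, 0.1667, 0.1944, 0.1806, 0.1597], E[r] = 1.8750, γ^t·E[r] = 1.500000, running G = 3.500000
t=2: π = [0.1539, 0.1534, 0.1667, 0.1620, 0.2002, 0.1638], E[r] = 2.0023, γ^t·E[r] = 1.281481, running G = 4.781481
t=3: π = [0.1519, 0.1508, 0.1667, 0.1620, 0.1996, 0.1690], E[r] = 2.0050, γ^t·E[r] = 1.026568, running G = 5.808049
t=4: π = [0.1528, 0.1515, 0.1667, 0.1617, 0.1990, 0.1684], E[r] = 2.0065, γ^t·E[r] = 0.821860, running G = 6.629909
t=5: π = [0.1526, 0.1514, 0.1667, 0.1619, 0.1990, 0.1685], E[r] = 2.0058, γ^t·E[r] = 0.657258, running G = 7.287167
t=6: π = [0.1527, 0.1514, 0.1667, 0.1618, 0.1990, 0.1684], E[r] = 2.0059, γ^t·E[r] = 0.525827, running G = 7.812994
t=7: π = [0.1527, 0.1514, 0.1667, 0.1618, 0.1990, 0.1684], E[r] = 2.0058, γ^t·E[r] = 0.420657, running G = 8.233650
t=8: π = [0.1527, 0.1514, 0.1667, 0.1618, 0.1990, 0.1684], E[r] = 2.0059, γ^t·E[r] = 0.336526, running G = 8.570177

G = 8.5702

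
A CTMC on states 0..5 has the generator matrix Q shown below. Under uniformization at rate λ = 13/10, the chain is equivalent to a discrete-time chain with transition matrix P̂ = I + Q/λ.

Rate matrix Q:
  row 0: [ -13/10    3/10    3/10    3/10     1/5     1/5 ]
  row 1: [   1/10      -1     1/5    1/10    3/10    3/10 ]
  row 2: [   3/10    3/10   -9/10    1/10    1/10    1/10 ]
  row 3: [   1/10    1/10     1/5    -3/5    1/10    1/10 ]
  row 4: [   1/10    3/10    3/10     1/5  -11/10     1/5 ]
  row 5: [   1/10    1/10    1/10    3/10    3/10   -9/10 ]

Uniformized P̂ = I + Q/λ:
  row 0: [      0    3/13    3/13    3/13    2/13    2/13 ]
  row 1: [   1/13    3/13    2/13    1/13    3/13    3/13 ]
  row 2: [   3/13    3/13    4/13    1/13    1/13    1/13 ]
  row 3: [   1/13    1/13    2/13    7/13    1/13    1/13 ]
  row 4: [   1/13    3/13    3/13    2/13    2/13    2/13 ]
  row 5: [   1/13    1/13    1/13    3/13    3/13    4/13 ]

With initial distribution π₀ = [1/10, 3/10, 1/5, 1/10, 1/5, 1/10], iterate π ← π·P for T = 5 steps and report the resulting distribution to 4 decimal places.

t=0: π = [0.1000, 0.3000, 0.2000, 0.1000, 0.2000, 0.1000]
t=1: π = [0.1000, 0.2000, 0.2000, 0.1692, 0.1615, 0.1692]
t=2: π = [0.1000, 0.1787, 0.1917, 0.2089, 0.1538, 0.1669]
t=3: π = [0.0987, 0.1730, 0.1900, 0.2262, 0.1496, 0.1624]
t=4: π = [0.0986, 0.1710, 0.1897, 0.2330, 0.1476, 0.1601]
t=5: π = [0.0985, 0.1703, 0.1896, 0.2356, 0.1468, 0.1591]

π = [0.0985, 0.1703, 0.1896, 0.2356, 0.1468, 0.1591]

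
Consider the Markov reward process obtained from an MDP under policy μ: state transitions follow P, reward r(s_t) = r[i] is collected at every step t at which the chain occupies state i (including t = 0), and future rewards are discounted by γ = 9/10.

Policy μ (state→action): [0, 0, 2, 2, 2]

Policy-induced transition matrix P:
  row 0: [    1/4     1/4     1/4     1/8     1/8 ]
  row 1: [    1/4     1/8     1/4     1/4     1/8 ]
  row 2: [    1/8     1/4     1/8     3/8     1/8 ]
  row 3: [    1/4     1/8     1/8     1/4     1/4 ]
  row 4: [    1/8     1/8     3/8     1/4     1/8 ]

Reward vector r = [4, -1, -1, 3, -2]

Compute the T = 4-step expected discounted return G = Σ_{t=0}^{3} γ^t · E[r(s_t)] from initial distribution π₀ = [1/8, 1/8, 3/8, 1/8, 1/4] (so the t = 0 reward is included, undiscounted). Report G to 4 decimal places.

G = 1.9846

t=0: π = [0.1250, 0.1250, 0.3750, 0.1250, 0.2500], E[r] = -0.1250, γ^t·E[r] = -0.125000, running G = -0.125000
t=1: π = [0.1719, 0.1875, 0.2188, 0.2813, 0.1406], E[r] = 0.8438, γ^t·E[r] = 0.759375, running G = 0.634375
t=2: π = [0.2051, 0.1738, 0.2051, 0.2559, 0.1602], E[r] = 0.8887, γ^t·E[r] = 0.719824, running G = 1.354199
t=3: π = [0.2043, 0.1763, 0.2124, 0.2500, 0.1570], E[r] = 0.8647, γ^t·E[r] = 0.630400, running G = 1.984599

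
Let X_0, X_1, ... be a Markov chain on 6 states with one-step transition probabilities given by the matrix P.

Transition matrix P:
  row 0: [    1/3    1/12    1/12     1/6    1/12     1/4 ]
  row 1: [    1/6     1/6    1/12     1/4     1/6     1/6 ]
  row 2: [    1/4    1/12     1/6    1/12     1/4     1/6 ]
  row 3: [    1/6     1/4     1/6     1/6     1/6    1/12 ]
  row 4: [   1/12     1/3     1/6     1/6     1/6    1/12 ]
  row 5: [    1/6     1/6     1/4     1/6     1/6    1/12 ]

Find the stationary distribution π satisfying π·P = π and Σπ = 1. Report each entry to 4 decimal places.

Balance equations π_j = Σ_i π_i·P[i][j]:
  π_0 = 1/3·π_0 + 1/6·π_1 + 1/4·π_2 + 1/6·π_3 + 1/12·π_4 + 1/6·π_5
  π_1 = 1/12·π_0 + 1/6·π_1 + 1/12·π_2 + 1/4·π_3 + 1/3·π_4 + 1/6·π_5
  π_2 = 1/12·π_0 + 1/12·π_1 + 1/6·π_2 + 1/6·π_3 + 1/6·π_4 + 1/4·π_5
  π_3 = 1/6·π_0 + 1/4·π_1 + 1/12·π_2 + 1/6·π_3 + 1/6·π_4 + 1/6·π_5
  π_4 = 1/12·π_0 + 1/6·π_1 + 1/4·π_2 + 1/6·π_3 + 1/6·π_4 + 1/6·π_5
  normalize: π_0 + π_1 + π_2 + π_3 + π_4 + π_5 = 1
Solving the linear system gives exactly π = [3991/20108, 39601/221188, 32553/221188, 9363/55297, 35919/221188, 15881/110594].

π = [0.1985, 0.1790, 0.1472, 0.1693, 0.1624, 0.1436]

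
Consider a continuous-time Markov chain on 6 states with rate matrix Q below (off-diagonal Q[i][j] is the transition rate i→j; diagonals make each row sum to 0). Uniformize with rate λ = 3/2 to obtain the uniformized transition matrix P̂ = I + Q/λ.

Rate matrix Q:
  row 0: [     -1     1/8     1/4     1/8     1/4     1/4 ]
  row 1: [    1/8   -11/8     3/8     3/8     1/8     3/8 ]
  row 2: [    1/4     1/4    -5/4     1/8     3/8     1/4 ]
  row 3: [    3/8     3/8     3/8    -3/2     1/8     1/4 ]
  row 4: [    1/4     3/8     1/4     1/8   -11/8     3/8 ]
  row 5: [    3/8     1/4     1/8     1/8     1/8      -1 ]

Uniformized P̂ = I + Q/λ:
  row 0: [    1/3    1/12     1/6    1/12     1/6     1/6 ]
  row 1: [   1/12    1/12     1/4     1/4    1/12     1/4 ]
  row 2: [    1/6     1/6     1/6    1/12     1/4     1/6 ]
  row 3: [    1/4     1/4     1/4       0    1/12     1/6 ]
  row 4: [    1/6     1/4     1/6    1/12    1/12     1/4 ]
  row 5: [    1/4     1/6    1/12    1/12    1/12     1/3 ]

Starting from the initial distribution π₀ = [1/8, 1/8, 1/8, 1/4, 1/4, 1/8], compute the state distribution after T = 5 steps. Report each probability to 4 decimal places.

t=0: π = [0.1250, 0.1250, 0.1250, 0.2500, 0.2500, 0.1250]
t=1: π = [0.2083, 0.1875, 0.1875, 0.0833, 0.1146, 0.2188]
t=2: π = [0.2109, 0.1502, 0.1710, 0.1076, 0.1319, 0.2283]
t=3: π = [0.2173, 0.1565, 0.1691, 0.0994, 0.1294, 0.2282]
t=4: π = [0.2171, 0.1546, 0.1690, 0.1011, 0.1296, 0.2285]
t=5: π = [0.2174, 0.1549, 0.1689, 0.1007, 0.1296, 0.2284]

π = [0.2174, 0.1549, 0.1689, 0.1007, 0.1296, 0.2284]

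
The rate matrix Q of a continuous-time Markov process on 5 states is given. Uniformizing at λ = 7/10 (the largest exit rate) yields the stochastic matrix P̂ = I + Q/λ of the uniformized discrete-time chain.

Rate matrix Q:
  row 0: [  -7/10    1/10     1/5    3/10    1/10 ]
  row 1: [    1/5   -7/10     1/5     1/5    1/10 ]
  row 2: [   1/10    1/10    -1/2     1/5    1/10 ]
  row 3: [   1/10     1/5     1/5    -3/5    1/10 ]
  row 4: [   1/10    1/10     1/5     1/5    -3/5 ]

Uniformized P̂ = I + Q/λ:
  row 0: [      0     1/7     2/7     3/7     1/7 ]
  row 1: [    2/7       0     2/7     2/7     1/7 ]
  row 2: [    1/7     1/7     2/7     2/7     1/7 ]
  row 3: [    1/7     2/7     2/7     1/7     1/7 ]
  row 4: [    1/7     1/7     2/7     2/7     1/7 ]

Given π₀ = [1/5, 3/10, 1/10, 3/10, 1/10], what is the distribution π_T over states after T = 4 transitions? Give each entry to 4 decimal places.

π = [0.1446, 0.1584, 0.2857, 0.2683, 0.1429]

t=0: π = [0.2000, 0.3000, 0.1000, 0.3000, 0.1000]
t=1: π = [0.1571, 0.1429, 0.2857, 0.2714, 0.1429]
t=2: π = [0.1408, 0.1612, 0.2857, 0.2694, 0.1429]
t=3: π = [0.1458, 0.1583, 0.2857, 0.2673, 0.1429]
t=4: π = [0.1446, 0.1584, 0.2857, 0.2683, 0.1429]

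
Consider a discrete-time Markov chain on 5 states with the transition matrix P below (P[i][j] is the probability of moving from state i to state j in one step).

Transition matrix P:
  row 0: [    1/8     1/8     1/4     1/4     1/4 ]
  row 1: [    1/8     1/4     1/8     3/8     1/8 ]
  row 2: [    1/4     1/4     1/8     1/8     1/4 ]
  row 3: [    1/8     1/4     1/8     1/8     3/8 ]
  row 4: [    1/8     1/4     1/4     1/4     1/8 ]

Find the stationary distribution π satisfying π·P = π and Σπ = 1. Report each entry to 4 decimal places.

π = [0.1464, 0.2317, 0.1710, 0.2290, 0.2219]

Balance equations π_j = Σ_i π_i·P[i][j]:
  π_0 = 1/8·π_0 + 1/8·π_1 + 1/4·π_2 + 1/8·π_3 + 1/8·π_4
  π_1 = 1/8·π_0 + 1/4·π_1 + 1/4·π_2 + 1/4·π_3 + 1/4·π_4
  π_2 = 1/4·π_0 + 1/8·π_1 + 1/8·π_2 + 1/8·π_3 + 1/4·π_4
  π_3 = 1/4·π_0 + 3/8·π_1 + 1/8·π_2 + 1/8·π_3 + 1/4·π_4
  normalize: π_0 + π_1 + π_2 + π_3 + π_4 = 1
Solving the linear system gives exactly π = [374/2555, 592/2555, 437/2555, 117/511, 81/365].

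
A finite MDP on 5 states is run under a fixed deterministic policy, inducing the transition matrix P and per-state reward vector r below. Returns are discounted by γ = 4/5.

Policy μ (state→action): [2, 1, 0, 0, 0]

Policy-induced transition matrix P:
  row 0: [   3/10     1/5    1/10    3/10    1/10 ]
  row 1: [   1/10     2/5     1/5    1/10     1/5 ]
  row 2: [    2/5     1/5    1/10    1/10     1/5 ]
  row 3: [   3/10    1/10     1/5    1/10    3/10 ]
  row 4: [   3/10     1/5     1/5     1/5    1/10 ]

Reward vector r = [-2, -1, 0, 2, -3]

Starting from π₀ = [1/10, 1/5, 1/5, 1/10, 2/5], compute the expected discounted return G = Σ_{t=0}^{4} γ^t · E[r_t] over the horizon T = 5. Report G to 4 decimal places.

G = -3.6344

t=0: π = [0.1000, 0.2000, 0.2000, 0.1000, 0.4000], E[r] = -1.4000, γ^t·E[r] = -1.400000, running G = -1.400000
t=1: π = [0.2800, 0.2300, 0.1700, 0.1600, 0.1600], E[r] = -0.9500, γ^t·E[r] = -0.760000, running G = -2.160000
t=2: π = [0.2710, 0.2300, 0.1550, 0.1720, 0.1720], E[r] = -0.9440, γ^t·E[r] = -0.604160, running G = -2.764160
t=3: π = [0.2695, 0.2288, 0.1574, 0.1714, 0.1729], E[r] = -0.9437, γ^t·E[r] = -0.483174, running G = -3.247334
t=4: π = [0.2700, 0.2286, 0.1573, 0.1712, 0.1729], E[r] = -0.9449, γ^t·E[r] = -0.387031, running G = -3.634365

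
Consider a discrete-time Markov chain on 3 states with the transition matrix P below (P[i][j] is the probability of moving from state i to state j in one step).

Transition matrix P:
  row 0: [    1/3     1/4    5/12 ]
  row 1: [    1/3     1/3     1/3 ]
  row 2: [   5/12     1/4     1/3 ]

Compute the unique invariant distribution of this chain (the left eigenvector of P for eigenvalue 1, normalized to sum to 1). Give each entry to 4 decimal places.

Balance equations π_j = Σ_i π_i·P[i][j]:
  π_0 = 1/3·π_0 + 1/3·π_1 + 5/12·π_2
  π_1 = 1/4·π_0 + 1/3·π_1 + 1/4·π_2
  normalize: π_0 + π_1 + π_2 = 1
Solving the linear system gives exactly π = [4/11, 3/11, 4/11].

π = [0.3636, 0.2727, 0.3636]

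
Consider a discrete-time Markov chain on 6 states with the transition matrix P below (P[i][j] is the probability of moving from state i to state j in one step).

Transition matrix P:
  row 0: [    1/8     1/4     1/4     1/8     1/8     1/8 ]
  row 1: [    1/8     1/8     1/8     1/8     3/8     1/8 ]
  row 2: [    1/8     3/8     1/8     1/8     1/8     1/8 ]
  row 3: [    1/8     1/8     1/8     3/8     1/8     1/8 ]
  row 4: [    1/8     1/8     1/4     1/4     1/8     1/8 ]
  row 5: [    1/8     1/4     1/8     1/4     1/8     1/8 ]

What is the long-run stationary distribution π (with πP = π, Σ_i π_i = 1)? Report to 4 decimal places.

Balance equations π_j = Σ_i π_i·P[i][j]:
  π_0 = 1/8·π_0 + 1/8·π_1 + 1/8·π_2 + 1/8·π_3 + 1/8·π_4 + 1/8·π_5
  π_1 = 1/4·π_0 + 1/8·π_1 + 3/8·π_2 + 1/8·π_3 + 1/8·π_4 + 1/4·π_5
  π_2 = 1/4·π_0 + 1/8·π_1 + 1/8·π_2 + 1/8·π_3 + 1/4·π_4 + 1/8·π_5
  π_3 = 1/8·π_0 + 1/8·π_1 + 1/8·π_2 + 3/8·π_3 + 1/4·π_4 + 1/4·π_5
  π_4 = 1/8·π_0 + 3/8·π_1 + 1/8·π_2 + 1/8·π_3 + 1/8·π_4 + 1/8·π_5
  normalize: π_0 + π_1 + π_2 + π_3 + π_4 + π_5 = 1
Solving the linear system gives exactly π = [1/8, 25/127, 165/1016, 55/254, 177/1016, 1/8].

π = [0.1250, 0.1969, 0.1624, 0.2165, 0.1742, 0.1250]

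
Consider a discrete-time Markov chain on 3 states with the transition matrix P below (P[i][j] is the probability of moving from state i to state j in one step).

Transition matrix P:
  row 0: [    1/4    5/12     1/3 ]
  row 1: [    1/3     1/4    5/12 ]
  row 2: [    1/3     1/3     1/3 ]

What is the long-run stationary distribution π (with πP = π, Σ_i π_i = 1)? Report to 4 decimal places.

Balance equations π_j = Σ_i π_i·P[i][j]:
  π_0 = 1/4·π_0 + 1/3·π_1 + 1/3·π_2
  π_1 = 5/12·π_0 + 1/4·π_1 + 1/3·π_2
  normalize: π_0 + π_1 + π_2 = 1
Solving the linear system gives exactly π = [4/13, 56/169, 61/169].

π = [0.3077, 0.3314, 0.3609]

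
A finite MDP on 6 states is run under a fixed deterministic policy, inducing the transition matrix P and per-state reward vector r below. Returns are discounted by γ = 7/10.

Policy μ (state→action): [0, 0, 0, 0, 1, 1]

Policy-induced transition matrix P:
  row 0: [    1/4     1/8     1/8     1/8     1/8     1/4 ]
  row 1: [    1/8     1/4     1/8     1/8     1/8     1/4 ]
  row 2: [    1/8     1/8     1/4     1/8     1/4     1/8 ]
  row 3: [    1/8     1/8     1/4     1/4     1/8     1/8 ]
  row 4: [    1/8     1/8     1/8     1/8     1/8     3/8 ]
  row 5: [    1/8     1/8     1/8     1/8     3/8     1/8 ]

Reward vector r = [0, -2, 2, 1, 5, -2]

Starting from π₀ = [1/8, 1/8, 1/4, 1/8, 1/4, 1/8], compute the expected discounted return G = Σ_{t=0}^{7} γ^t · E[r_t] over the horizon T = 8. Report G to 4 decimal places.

G = 2.9630

t=0: π = [0.1250, 0.1250, 0.2500, 0.1250, 0.2500, 0.1250], E[r] = 1.3750, γ^t·E[r] = 1.375000, running G = 1.375000
t=1: π = [0.1406, 0.1406, 0.1719, 0.1406, 0.1875, 0.2188], E[r] = 0.7031, γ^t·E[r] = 0.492188, running G = 1.867188
t=2: π = [0.1426, 0.1426, 0.1641, 0.1426, 0.2012, 0.2070], E[r] = 0.7773, γ^t·E[r] = 0.380898, running G = 2.248086
t=3: π = [0.1428, 0.1428, 0.1633, 0.1428, 0.1973, 0.2109], E[r] = 0.7483, γ^t·E[r] = 0.256664, running G = 2.504750
t=4: π = [0.1429, 0.1429, 0.1633, 0.1429, 0.1982, 0.2100], E[r] = 0.7544, γ^t·E[r] = 0.181130, running G = 2.685880
t=5: π = [0.1429, 0.1429, 0.1633, 0.1429, 0.1979, 0.2103], E[r] = 0.7527, γ^t·E[r] = 0.126513, running G = 2.812393
t=6: π = [0.1429, 0.1429, 0.1633, 0.1429, 0.1980, 0.2102], E[r] = 0.7531, γ^t·E[r] = 0.088606, running G = 2.901000
t=7: π = [0.1429, 0.1429, 0.1633, 0.1429, 0.1980, 0.2102], E[r] = 0.7530, γ^t·E[r] = 0.062016, running G = 2.963016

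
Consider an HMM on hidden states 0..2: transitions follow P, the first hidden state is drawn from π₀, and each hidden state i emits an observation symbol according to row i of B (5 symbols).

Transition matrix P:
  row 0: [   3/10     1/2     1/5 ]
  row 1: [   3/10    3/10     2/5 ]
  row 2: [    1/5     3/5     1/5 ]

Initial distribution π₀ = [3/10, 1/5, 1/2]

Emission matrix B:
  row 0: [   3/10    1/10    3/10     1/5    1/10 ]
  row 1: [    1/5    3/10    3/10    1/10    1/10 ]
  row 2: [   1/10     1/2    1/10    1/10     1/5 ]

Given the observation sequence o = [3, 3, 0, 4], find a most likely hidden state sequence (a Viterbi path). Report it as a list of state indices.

t=0: δ = [6.000e-02, 2.000e-02, 5.000e-02]  (obs o_0=3)
t=1: δ = [3.600e-03, 3.000e-03, 1.200e-03]  ψ = [0, 0, 0]  (obs o_1=3)
t=2: δ = [3.240e-04, 3.600e-04, 1.200e-04]  ψ = [0, 0, 1]  (obs o_2=0)
t=3: δ = [1.080e-05, 1.620e-05, 2.880e-05]  ψ = [1, 0, 1]  (obs o_3=4)
backtrack: best end state = 2; path = [0, 0, 1, 2]

path = [0, 0, 1, 2]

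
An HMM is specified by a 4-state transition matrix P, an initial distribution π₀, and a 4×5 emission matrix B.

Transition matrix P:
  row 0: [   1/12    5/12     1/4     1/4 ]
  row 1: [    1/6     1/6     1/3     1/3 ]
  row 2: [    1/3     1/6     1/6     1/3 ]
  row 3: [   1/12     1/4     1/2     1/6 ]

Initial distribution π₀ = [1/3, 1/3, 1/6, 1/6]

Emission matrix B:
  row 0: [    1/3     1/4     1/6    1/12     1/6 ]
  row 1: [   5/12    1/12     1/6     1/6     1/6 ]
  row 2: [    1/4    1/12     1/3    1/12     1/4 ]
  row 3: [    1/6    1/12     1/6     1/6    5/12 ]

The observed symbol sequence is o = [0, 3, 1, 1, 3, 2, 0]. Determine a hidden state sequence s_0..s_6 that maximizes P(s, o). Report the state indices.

path = [1, 3, 2, 0, 1, 2, 0]

t=0: δ = [1.111e-01, 1.389e-01, 4.167e-02, 2.778e-02]  (obs o_0=0)
t=1: δ = [1.929e-03, 7.716e-03, 3.858e-03, 7.716e-03]  ψ = [1, 0, 1, 1]  (obs o_1=3)
t=2: δ = [3.215e-04, 1.608e-04, 3.215e-04, 2.143e-04]  ψ = [1, 3, 3, 1]  (obs o_2=1)
t=3: δ = [2.679e-05, 1.116e-05, 8.931e-06, 8.931e-06]  ψ = [2, 0, 3, 2]  (obs o_3=1)
t=4: δ = [2.481e-07, 1.861e-06, 5.582e-07, 1.116e-06]  ψ = [2, 0, 0, 0]  (obs o_4=3)
t=5: δ = [5.168e-08, 5.168e-08, 2.067e-07, 1.034e-07]  ψ = [1, 1, 1, 1]  (obs o_5=2)
t=6: δ = [2.297e-08, 1.436e-08, 1.292e-08, 1.148e-08]  ψ = [2, 2, 3, 2]  (obs o_6=0)
backtrack: best end state = 0; path = [1, 3, 2, 0, 1, 2, 0]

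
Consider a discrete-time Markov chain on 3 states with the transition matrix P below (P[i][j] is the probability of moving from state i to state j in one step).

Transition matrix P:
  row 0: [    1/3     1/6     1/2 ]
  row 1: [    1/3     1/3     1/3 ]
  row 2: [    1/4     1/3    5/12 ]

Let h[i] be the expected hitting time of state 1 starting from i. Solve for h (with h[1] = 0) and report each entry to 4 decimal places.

h = [4.1053, 0.0000, 3.4737]

First-step conditioning: h[1] = 0; for i ≠ 1, h[i] = 1 + Σ_k P[i][k]·h[k].
  h[0] = 1 + 1/3·h[0] + 1/2·h[2]
  h[2] = 1 + 1/4·h[0] + 5/12·h[2]
Solving the 2×2 linear system over states ≠ 1 gives exactly h = [78/19, 0, 66/19] (h[1] = 0 is the target).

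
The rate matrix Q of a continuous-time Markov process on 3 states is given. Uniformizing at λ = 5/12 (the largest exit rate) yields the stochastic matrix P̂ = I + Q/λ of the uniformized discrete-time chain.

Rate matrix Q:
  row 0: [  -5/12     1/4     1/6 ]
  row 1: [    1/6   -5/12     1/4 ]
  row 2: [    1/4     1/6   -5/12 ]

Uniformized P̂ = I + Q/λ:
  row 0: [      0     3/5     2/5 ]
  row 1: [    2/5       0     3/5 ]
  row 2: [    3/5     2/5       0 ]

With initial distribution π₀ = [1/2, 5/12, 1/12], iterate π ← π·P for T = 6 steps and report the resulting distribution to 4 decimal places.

π = [0.3356, 0.3278, 0.3366]

t=0: π = [0.5000, 0.4167, 0.0833]
t=1: π = [0.2167, 0.3333, 0.4500]
t=2: π = [0.4033, 0.3100, 0.2867]
t=3: π = [0.2960, 0.3567, 0.3473]
t=4: π = [0.3511, 0.3165, 0.3324]
t=5: π = [0.3261, 0.3436, 0.3303]
t=6: π = [0.3356, 0.3278, 0.3366]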